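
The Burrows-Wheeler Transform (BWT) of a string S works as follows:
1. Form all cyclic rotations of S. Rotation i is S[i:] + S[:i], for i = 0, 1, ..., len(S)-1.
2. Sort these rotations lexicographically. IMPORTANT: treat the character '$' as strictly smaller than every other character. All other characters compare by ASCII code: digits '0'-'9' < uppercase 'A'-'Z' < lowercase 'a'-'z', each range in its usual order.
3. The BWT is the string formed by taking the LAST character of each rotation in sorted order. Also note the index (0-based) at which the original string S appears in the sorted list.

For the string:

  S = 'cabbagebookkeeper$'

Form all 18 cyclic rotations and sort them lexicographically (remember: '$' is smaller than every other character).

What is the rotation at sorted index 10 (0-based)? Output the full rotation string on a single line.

All 18 rotations (rotation i = S[i:]+S[:i]):
  rot[0] = cabbagebookkeeper$
  rot[1] = abbagebookkeeper$c
  rot[2] = bbagebookkeeper$ca
  rot[3] = bagebookkeeper$cab
  rot[4] = agebookkeeper$cabb
  rot[5] = gebookkeeper$cabba
  rot[6] = ebookkeeper$cabbag
  rot[7] = bookkeeper$cabbage
  rot[8] = ookkeeper$cabbageb
  rot[9] = okkeeper$cabbagebo
  rot[10] = kkeeper$cabbageboo
  rot[11] = keeper$cabbagebook
  rot[12] = eeper$cabbagebookk
  rot[13] = eper$cabbagebookke
  rot[14] = per$cabbagebookkee
  rot[15] = er$cabbagebookkeep
  rot[16] = r$cabbagebookkeepe
  rot[17] = $cabbagebookkeeper
Sorted (with $ < everything):
  sorted[0] = $cabbagebookkeeper
  sorted[1] = abbagebookkeeper$c
  sorted[2] = agebookkeeper$cabb
  sorted[3] = bagebookkeeper$cab
  sorted[4] = bbagebookkeeper$ca
  sorted[5] = bookkeeper$cabbage
  sorted[6] = cabbagebookkeeper$
  sorted[7] = ebookkeeper$cabbag
  sorted[8] = eeper$cabbagebookk
  sorted[9] = eper$cabbagebookke
  sorted[10] = er$cabbagebookkeep
  sorted[11] = gebookkeeper$cabba
  sorted[12] = keeper$cabbagebook
  sorted[13] = kkeeper$cabbageboo
  sorted[14] = okkeeper$cabbagebo
  sorted[15] = ookkeeper$cabbageb
  sorted[16] = per$cabbagebookkee
  sorted[17] = r$cabbagebookkeepe
sorted[10] = er$cabbagebookkeep

Answer: er$cabbagebookkeep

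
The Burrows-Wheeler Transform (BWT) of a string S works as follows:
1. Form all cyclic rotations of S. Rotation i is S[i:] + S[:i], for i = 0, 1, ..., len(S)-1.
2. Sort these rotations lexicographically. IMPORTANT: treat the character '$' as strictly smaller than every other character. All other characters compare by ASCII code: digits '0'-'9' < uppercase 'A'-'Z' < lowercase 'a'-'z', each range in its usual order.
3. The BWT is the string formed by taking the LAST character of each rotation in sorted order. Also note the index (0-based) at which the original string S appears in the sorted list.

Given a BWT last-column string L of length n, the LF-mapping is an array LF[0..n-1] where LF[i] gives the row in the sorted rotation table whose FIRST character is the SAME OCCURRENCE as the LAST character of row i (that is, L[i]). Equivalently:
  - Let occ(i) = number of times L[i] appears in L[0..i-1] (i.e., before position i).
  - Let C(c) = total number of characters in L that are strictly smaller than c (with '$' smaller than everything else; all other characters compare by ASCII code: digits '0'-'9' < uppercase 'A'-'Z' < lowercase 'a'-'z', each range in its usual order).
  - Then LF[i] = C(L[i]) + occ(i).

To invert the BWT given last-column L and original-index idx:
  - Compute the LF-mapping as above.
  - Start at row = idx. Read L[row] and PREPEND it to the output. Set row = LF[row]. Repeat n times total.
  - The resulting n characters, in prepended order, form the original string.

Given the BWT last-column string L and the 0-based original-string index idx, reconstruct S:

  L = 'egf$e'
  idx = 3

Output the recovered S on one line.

Answer: fege$

Derivation:
LF mapping: 1 4 3 0 2
Walk LF starting at row 3, prepending L[row]:
  step 1: row=3, L[3]='$', prepend. Next row=LF[3]=0
  step 2: row=0, L[0]='e', prepend. Next row=LF[0]=1
  step 3: row=1, L[1]='g', prepend. Next row=LF[1]=4
  step 4: row=4, L[4]='e', prepend. Next row=LF[4]=2
  step 5: row=2, L[2]='f', prepend. Next row=LF[2]=3
Reversed output: fege$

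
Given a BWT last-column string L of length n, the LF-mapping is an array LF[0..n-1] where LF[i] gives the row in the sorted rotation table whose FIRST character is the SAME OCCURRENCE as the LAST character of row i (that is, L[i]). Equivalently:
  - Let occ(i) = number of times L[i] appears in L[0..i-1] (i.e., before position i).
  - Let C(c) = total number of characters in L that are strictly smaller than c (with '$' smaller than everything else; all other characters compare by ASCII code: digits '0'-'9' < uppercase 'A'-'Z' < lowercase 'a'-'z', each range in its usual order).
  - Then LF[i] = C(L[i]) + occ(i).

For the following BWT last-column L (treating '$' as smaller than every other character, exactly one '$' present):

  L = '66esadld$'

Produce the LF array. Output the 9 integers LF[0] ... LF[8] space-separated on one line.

Char counts: '$':1, '6':2, 'a':1, 'd':2, 'e':1, 'l':1, 's':1
C (first-col start): C('$')=0, C('6')=1, C('a')=3, C('d')=4, C('e')=6, C('l')=7, C('s')=8
L[0]='6': occ=0, LF[0]=C('6')+0=1+0=1
L[1]='6': occ=1, LF[1]=C('6')+1=1+1=2
L[2]='e': occ=0, LF[2]=C('e')+0=6+0=6
L[3]='s': occ=0, LF[3]=C('s')+0=8+0=8
L[4]='a': occ=0, LF[4]=C('a')+0=3+0=3
L[5]='d': occ=0, LF[5]=C('d')+0=4+0=4
L[6]='l': occ=0, LF[6]=C('l')+0=7+0=7
L[7]='d': occ=1, LF[7]=C('d')+1=4+1=5
L[8]='$': occ=0, LF[8]=C('$')+0=0+0=0

Answer: 1 2 6 8 3 4 7 5 0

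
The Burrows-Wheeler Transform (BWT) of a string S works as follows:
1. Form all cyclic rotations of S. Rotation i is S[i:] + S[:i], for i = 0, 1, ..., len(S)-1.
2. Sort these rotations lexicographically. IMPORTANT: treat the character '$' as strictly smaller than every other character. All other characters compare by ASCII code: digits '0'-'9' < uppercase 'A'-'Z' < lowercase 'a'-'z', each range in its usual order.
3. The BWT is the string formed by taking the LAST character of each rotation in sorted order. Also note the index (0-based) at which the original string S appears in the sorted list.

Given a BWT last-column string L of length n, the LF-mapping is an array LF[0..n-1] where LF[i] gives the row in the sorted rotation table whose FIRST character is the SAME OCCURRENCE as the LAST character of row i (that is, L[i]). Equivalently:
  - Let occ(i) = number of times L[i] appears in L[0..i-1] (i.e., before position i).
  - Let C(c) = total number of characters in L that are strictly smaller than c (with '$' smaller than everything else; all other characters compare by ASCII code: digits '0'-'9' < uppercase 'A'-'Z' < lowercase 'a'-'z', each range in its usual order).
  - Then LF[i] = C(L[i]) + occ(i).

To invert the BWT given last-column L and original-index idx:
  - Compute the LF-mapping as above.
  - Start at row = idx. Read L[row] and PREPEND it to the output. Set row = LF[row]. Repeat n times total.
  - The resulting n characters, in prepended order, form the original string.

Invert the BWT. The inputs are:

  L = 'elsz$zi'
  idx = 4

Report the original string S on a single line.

Answer: sizzle$

Derivation:
LF mapping: 1 3 4 5 0 6 2
Walk LF starting at row 4, prepending L[row]:
  step 1: row=4, L[4]='$', prepend. Next row=LF[4]=0
  step 2: row=0, L[0]='e', prepend. Next row=LF[0]=1
  step 3: row=1, L[1]='l', prepend. Next row=LF[1]=3
  step 4: row=3, L[3]='z', prepend. Next row=LF[3]=5
  step 5: row=5, L[5]='z', prepend. Next row=LF[5]=6
  step 6: row=6, L[6]='i', prepend. Next row=LF[6]=2
  step 7: row=2, L[2]='s', prepend. Next row=LF[2]=4
Reversed output: sizzle$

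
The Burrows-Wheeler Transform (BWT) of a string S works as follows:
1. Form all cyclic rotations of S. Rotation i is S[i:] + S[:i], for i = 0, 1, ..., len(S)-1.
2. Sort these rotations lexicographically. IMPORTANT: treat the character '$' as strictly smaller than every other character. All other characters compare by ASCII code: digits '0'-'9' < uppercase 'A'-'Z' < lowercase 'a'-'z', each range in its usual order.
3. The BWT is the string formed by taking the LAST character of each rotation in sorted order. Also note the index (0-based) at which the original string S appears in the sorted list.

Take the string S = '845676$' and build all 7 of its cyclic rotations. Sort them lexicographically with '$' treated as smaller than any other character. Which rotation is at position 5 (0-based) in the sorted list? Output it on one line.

Answer: 76$8456

Derivation:
All 7 rotations (rotation i = S[i:]+S[:i]):
  rot[0] = 845676$
  rot[1] = 45676$8
  rot[2] = 5676$84
  rot[3] = 676$845
  rot[4] = 76$8456
  rot[5] = 6$84567
  rot[6] = $845676
Sorted (with $ < everything):
  sorted[0] = $845676
  sorted[1] = 45676$8
  sorted[2] = 5676$84
  sorted[3] = 6$84567
  sorted[4] = 676$845
  sorted[5] = 76$8456
  sorted[6] = 845676$
sorted[5] = 76$8456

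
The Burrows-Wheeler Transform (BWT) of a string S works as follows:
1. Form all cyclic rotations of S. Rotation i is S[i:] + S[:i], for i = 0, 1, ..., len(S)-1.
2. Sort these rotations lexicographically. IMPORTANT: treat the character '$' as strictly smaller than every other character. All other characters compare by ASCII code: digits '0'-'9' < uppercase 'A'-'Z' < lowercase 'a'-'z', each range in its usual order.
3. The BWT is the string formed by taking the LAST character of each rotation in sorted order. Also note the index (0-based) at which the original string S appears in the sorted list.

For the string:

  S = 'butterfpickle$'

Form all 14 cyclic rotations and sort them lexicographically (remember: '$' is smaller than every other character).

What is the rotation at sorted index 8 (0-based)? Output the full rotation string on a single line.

All 14 rotations (rotation i = S[i:]+S[:i]):
  rot[0] = butterfpickle$
  rot[1] = utterfpickle$b
  rot[2] = tterfpickle$bu
  rot[3] = terfpickle$but
  rot[4] = erfpickle$butt
  rot[5] = rfpickle$butte
  rot[6] = fpickle$butter
  rot[7] = pickle$butterf
  rot[8] = ickle$butterfp
  rot[9] = ckle$butterfpi
  rot[10] = kle$butterfpic
  rot[11] = le$butterfpick
  rot[12] = e$butterfpickl
  rot[13] = $butterfpickle
Sorted (with $ < everything):
  sorted[0] = $butterfpickle
  sorted[1] = butterfpickle$
  sorted[2] = ckle$butterfpi
  sorted[3] = e$butterfpickl
  sorted[4] = erfpickle$butt
  sorted[5] = fpickle$butter
  sorted[6] = ickle$butterfp
  sorted[7] = kle$butterfpic
  sorted[8] = le$butterfpick
  sorted[9] = pickle$butterf
  sorted[10] = rfpickle$butte
  sorted[11] = terfpickle$but
  sorted[12] = tterfpickle$bu
  sorted[13] = utterfpickle$b
sorted[8] = le$butterfpick

Answer: le$butterfpick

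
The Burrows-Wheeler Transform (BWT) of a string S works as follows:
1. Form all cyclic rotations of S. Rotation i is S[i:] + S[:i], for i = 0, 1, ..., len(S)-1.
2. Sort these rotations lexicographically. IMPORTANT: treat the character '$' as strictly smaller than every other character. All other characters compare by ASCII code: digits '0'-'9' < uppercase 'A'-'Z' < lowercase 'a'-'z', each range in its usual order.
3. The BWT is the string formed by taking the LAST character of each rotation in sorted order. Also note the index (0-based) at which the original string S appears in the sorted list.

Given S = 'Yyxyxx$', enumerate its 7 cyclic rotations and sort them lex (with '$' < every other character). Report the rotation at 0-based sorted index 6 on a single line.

Answer: yxyxx$Y

Derivation:
All 7 rotations (rotation i = S[i:]+S[:i]):
  rot[0] = Yyxyxx$
  rot[1] = yxyxx$Y
  rot[2] = xyxx$Yy
  rot[3] = yxx$Yyx
  rot[4] = xx$Yyxy
  rot[5] = x$Yyxyx
  rot[6] = $Yyxyxx
Sorted (with $ < everything):
  sorted[0] = $Yyxyxx
  sorted[1] = Yyxyxx$
  sorted[2] = x$Yyxyx
  sorted[3] = xx$Yyxy
  sorted[4] = xyxx$Yy
  sorted[5] = yxx$Yyx
  sorted[6] = yxyxx$Y
sorted[6] = yxyxx$Y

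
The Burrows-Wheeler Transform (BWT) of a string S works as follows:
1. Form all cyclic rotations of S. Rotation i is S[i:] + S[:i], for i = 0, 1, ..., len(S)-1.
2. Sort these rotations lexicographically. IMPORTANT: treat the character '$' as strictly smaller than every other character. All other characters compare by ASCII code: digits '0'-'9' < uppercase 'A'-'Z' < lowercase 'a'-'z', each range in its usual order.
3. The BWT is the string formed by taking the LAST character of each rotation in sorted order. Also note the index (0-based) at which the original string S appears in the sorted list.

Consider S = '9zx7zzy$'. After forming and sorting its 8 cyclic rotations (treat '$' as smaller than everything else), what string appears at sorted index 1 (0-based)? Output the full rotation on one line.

Answer: 7zzy$9zx

Derivation:
All 8 rotations (rotation i = S[i:]+S[:i]):
  rot[0] = 9zx7zzy$
  rot[1] = zx7zzy$9
  rot[2] = x7zzy$9z
  rot[3] = 7zzy$9zx
  rot[4] = zzy$9zx7
  rot[5] = zy$9zx7z
  rot[6] = y$9zx7zz
  rot[7] = $9zx7zzy
Sorted (with $ < everything):
  sorted[0] = $9zx7zzy
  sorted[1] = 7zzy$9zx
  sorted[2] = 9zx7zzy$
  sorted[3] = x7zzy$9z
  sorted[4] = y$9zx7zz
  sorted[5] = zx7zzy$9
  sorted[6] = zy$9zx7z
  sorted[7] = zzy$9zx7
sorted[1] = 7zzy$9zx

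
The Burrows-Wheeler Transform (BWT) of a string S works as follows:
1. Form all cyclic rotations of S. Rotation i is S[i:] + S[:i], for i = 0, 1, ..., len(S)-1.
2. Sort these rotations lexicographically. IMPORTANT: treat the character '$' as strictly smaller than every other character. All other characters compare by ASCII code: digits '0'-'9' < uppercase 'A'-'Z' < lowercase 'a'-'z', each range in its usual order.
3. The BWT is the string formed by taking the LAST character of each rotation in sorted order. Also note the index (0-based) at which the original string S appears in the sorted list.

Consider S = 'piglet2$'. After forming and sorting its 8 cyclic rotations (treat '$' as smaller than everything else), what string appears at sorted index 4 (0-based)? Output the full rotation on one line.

All 8 rotations (rotation i = S[i:]+S[:i]):
  rot[0] = piglet2$
  rot[1] = iglet2$p
  rot[2] = glet2$pi
  rot[3] = let2$pig
  rot[4] = et2$pigl
  rot[5] = t2$pigle
  rot[6] = 2$piglet
  rot[7] = $piglet2
Sorted (with $ < everything):
  sorted[0] = $piglet2
  sorted[1] = 2$piglet
  sorted[2] = et2$pigl
  sorted[3] = glet2$pi
  sorted[4] = iglet2$p
  sorted[5] = let2$pig
  sorted[6] = piglet2$
  sorted[7] = t2$pigle
sorted[4] = iglet2$p

Answer: iglet2$p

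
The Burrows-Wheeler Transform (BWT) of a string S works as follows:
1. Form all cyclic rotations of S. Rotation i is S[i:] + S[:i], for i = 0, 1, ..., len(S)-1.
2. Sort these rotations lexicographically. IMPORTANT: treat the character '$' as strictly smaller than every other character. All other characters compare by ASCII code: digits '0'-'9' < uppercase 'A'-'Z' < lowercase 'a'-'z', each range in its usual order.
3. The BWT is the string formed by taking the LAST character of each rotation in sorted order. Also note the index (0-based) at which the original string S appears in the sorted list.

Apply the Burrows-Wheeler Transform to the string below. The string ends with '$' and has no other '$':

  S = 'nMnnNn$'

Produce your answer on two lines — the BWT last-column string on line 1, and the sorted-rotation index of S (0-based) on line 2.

Answer: nnnN$nM
4

Derivation:
All 7 rotations (rotation i = S[i:]+S[:i]):
  rot[0] = nMnnNn$
  rot[1] = MnnNn$n
  rot[2] = nnNn$nM
  rot[3] = nNn$nMn
  rot[4] = Nn$nMnn
  rot[5] = n$nMnnN
  rot[6] = $nMnnNn
Sorted (with $ < everything):
  sorted[0] = $nMnnNn  (last char: 'n')
  sorted[1] = MnnNn$n  (last char: 'n')
  sorted[2] = Nn$nMnn  (last char: 'n')
  sorted[3] = n$nMnnN  (last char: 'N')
  sorted[4] = nMnnNn$  (last char: '$')
  sorted[5] = nNn$nMn  (last char: 'n')
  sorted[6] = nnNn$nM  (last char: 'M')
Last column: nnnN$nM
Original string S is at sorted index 4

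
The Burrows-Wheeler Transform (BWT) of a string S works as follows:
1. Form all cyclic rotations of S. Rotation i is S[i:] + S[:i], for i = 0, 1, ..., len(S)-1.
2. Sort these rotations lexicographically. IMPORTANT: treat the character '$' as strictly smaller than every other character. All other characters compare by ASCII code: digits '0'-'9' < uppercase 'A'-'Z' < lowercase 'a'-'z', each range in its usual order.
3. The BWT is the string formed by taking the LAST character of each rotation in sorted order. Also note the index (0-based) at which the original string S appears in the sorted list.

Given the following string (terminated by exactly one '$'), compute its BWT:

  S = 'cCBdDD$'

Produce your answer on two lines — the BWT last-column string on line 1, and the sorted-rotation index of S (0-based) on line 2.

All 7 rotations (rotation i = S[i:]+S[:i]):
  rot[0] = cCBdDD$
  rot[1] = CBdDD$c
  rot[2] = BdDD$cC
  rot[3] = dDD$cCB
  rot[4] = DD$cCBd
  rot[5] = D$cCBdD
  rot[6] = $cCBdDD
Sorted (with $ < everything):
  sorted[0] = $cCBdDD  (last char: 'D')
  sorted[1] = BdDD$cC  (last char: 'C')
  sorted[2] = CBdDD$c  (last char: 'c')
  sorted[3] = D$cCBdD  (last char: 'D')
  sorted[4] = DD$cCBd  (last char: 'd')
  sorted[5] = cCBdDD$  (last char: '$')
  sorted[6] = dDD$cCB  (last char: 'B')
Last column: DCcDd$B
Original string S is at sorted index 5

Answer: DCcDd$B
5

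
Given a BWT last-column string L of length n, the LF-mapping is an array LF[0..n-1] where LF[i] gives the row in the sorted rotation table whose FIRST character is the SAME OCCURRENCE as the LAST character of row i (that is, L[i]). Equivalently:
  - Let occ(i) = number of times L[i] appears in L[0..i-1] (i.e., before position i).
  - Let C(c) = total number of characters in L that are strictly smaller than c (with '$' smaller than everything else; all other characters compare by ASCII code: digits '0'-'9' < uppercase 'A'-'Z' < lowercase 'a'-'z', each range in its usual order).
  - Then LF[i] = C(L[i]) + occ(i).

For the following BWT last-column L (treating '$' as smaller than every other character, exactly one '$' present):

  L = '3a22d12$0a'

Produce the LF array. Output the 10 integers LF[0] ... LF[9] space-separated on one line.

Char counts: '$':1, '0':1, '1':1, '2':3, '3':1, 'a':2, 'd':1
C (first-col start): C('$')=0, C('0')=1, C('1')=2, C('2')=3, C('3')=6, C('a')=7, C('d')=9
L[0]='3': occ=0, LF[0]=C('3')+0=6+0=6
L[1]='a': occ=0, LF[1]=C('a')+0=7+0=7
L[2]='2': occ=0, LF[2]=C('2')+0=3+0=3
L[3]='2': occ=1, LF[3]=C('2')+1=3+1=4
L[4]='d': occ=0, LF[4]=C('d')+0=9+0=9
L[5]='1': occ=0, LF[5]=C('1')+0=2+0=2
L[6]='2': occ=2, LF[6]=C('2')+2=3+2=5
L[7]='$': occ=0, LF[7]=C('$')+0=0+0=0
L[8]='0': occ=0, LF[8]=C('0')+0=1+0=1
L[9]='a': occ=1, LF[9]=C('a')+1=7+1=8

Answer: 6 7 3 4 9 2 5 0 1 8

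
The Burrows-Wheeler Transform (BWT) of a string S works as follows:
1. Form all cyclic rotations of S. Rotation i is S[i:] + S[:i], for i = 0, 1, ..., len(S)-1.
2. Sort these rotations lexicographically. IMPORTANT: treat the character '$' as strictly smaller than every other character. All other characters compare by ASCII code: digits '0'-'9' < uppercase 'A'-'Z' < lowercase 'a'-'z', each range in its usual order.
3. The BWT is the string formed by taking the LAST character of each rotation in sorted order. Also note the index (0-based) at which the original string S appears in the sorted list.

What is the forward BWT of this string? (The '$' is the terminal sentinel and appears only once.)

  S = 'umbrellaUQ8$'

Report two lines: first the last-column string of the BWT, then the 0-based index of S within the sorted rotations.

All 12 rotations (rotation i = S[i:]+S[:i]):
  rot[0] = umbrellaUQ8$
  rot[1] = mbrellaUQ8$u
  rot[2] = brellaUQ8$um
  rot[3] = rellaUQ8$umb
  rot[4] = ellaUQ8$umbr
  rot[5] = llaUQ8$umbre
  rot[6] = laUQ8$umbrel
  rot[7] = aUQ8$umbrell
  rot[8] = UQ8$umbrella
  rot[9] = Q8$umbrellaU
  rot[10] = 8$umbrellaUQ
  rot[11] = $umbrellaUQ8
Sorted (with $ < everything):
  sorted[0] = $umbrellaUQ8  (last char: '8')
  sorted[1] = 8$umbrellaUQ  (last char: 'Q')
  sorted[2] = Q8$umbrellaU  (last char: 'U')
  sorted[3] = UQ8$umbrella  (last char: 'a')
  sorted[4] = aUQ8$umbrell  (last char: 'l')
  sorted[5] = brellaUQ8$um  (last char: 'm')
  sorted[6] = ellaUQ8$umbr  (last char: 'r')
  sorted[7] = laUQ8$umbrel  (last char: 'l')
  sorted[8] = llaUQ8$umbre  (last char: 'e')
  sorted[9] = mbrellaUQ8$u  (last char: 'u')
  sorted[10] = rellaUQ8$umb  (last char: 'b')
  sorted[11] = umbrellaUQ8$  (last char: '$')
Last column: 8QUalmrleub$
Original string S is at sorted index 11

Answer: 8QUalmrleub$
11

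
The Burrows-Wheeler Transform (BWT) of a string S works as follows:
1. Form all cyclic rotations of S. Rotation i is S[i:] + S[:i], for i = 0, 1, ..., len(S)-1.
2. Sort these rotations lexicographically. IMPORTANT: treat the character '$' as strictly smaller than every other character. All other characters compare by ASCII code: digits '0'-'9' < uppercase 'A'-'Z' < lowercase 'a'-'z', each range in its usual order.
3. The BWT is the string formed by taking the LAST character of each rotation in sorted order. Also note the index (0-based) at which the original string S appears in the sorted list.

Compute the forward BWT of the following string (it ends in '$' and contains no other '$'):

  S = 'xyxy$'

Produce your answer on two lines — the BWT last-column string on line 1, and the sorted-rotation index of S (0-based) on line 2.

Answer: yy$xx
2

Derivation:
All 5 rotations (rotation i = S[i:]+S[:i]):
  rot[0] = xyxy$
  rot[1] = yxy$x
  rot[2] = xy$xy
  rot[3] = y$xyx
  rot[4] = $xyxy
Sorted (with $ < everything):
  sorted[0] = $xyxy  (last char: 'y')
  sorted[1] = xy$xy  (last char: 'y')
  sorted[2] = xyxy$  (last char: '$')
  sorted[3] = y$xyx  (last char: 'x')
  sorted[4] = yxy$x  (last char: 'x')
Last column: yy$xx
Original string S is at sorted index 2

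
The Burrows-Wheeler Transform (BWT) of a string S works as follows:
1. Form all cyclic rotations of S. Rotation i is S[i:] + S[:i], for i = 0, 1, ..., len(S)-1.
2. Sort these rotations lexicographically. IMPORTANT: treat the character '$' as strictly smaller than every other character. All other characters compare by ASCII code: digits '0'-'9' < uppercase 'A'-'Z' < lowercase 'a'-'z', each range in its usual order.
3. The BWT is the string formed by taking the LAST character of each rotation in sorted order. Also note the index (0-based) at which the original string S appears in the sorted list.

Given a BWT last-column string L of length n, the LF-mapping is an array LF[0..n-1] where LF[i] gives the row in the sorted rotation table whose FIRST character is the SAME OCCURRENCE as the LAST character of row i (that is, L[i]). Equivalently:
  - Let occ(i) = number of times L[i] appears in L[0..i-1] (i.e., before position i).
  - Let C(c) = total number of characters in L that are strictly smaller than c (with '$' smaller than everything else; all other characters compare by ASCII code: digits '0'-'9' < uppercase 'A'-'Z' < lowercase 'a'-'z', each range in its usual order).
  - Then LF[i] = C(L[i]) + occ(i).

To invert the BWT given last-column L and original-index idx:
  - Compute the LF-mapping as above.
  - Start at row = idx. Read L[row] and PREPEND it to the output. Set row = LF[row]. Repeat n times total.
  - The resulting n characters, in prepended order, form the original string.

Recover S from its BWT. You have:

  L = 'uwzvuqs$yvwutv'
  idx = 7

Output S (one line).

LF mapping: 4 10 13 7 5 1 2 0 12 8 11 6 3 9
Walk LF starting at row 7, prepending L[row]:
  step 1: row=7, L[7]='$', prepend. Next row=LF[7]=0
  step 2: row=0, L[0]='u', prepend. Next row=LF[0]=4
  step 3: row=4, L[4]='u', prepend. Next row=LF[4]=5
  step 4: row=5, L[5]='q', prepend. Next row=LF[5]=1
  step 5: row=1, L[1]='w', prepend. Next row=LF[1]=10
  step 6: row=10, L[10]='w', prepend. Next row=LF[10]=11
  step 7: row=11, L[11]='u', prepend. Next row=LF[11]=6
  step 8: row=6, L[6]='s', prepend. Next row=LF[6]=2
  step 9: row=2, L[2]='z', prepend. Next row=LF[2]=13
  step 10: row=13, L[13]='v', prepend. Next row=LF[13]=9
  step 11: row=9, L[9]='v', prepend. Next row=LF[9]=8
  step 12: row=8, L[8]='y', prepend. Next row=LF[8]=12
  step 13: row=12, L[12]='t', prepend. Next row=LF[12]=3
  step 14: row=3, L[3]='v', prepend. Next row=LF[3]=7
Reversed output: vtyvvzsuwwquu$

Answer: vtyvvzsuwwquu$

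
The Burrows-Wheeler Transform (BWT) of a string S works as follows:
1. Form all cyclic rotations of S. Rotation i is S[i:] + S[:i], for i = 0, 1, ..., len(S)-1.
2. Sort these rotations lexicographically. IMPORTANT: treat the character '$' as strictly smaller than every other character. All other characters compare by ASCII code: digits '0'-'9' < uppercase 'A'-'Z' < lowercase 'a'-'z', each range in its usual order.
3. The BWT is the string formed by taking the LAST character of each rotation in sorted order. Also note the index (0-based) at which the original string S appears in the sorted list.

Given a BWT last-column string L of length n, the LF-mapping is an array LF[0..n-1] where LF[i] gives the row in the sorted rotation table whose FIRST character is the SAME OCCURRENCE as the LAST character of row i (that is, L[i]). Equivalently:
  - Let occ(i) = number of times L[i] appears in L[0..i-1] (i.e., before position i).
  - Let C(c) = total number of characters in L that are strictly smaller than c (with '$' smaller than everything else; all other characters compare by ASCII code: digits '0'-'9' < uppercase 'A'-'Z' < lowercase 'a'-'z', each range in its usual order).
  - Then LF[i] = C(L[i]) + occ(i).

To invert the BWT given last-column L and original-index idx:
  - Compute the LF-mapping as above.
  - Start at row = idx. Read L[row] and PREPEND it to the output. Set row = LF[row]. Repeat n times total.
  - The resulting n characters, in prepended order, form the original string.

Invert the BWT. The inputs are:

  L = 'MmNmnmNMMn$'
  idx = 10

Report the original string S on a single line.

LF mapping: 1 6 4 7 9 8 5 2 3 10 0
Walk LF starting at row 10, prepending L[row]:
  step 1: row=10, L[10]='$', prepend. Next row=LF[10]=0
  step 2: row=0, L[0]='M', prepend. Next row=LF[0]=1
  step 3: row=1, L[1]='m', prepend. Next row=LF[1]=6
  step 4: row=6, L[6]='N', prepend. Next row=LF[6]=5
  step 5: row=5, L[5]='m', prepend. Next row=LF[5]=8
  step 6: row=8, L[8]='M', prepend. Next row=LF[8]=3
  step 7: row=3, L[3]='m', prepend. Next row=LF[3]=7
  step 8: row=7, L[7]='M', prepend. Next row=LF[7]=2
  step 9: row=2, L[2]='N', prepend. Next row=LF[2]=4
  step 10: row=4, L[4]='n', prepend. Next row=LF[4]=9
  step 11: row=9, L[9]='n', prepend. Next row=LF[9]=10
Reversed output: nnNMmMmNmM$

Answer: nnNMmMmNmM$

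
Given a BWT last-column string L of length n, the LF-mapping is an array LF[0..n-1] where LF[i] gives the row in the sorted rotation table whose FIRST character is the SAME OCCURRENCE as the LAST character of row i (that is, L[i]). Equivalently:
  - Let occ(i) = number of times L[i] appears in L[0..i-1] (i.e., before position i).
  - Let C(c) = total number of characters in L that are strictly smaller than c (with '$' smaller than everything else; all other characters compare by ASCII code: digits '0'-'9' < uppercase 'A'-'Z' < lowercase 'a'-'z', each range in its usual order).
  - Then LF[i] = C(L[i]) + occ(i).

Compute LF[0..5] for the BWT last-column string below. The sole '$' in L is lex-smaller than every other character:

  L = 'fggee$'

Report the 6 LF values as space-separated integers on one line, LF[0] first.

Answer: 3 4 5 1 2 0

Derivation:
Char counts: '$':1, 'e':2, 'f':1, 'g':2
C (first-col start): C('$')=0, C('e')=1, C('f')=3, C('g')=4
L[0]='f': occ=0, LF[0]=C('f')+0=3+0=3
L[1]='g': occ=0, LF[1]=C('g')+0=4+0=4
L[2]='g': occ=1, LF[2]=C('g')+1=4+1=5
L[3]='e': occ=0, LF[3]=C('e')+0=1+0=1
L[4]='e': occ=1, LF[4]=C('e')+1=1+1=2
L[5]='$': occ=0, LF[5]=C('$')+0=0+0=0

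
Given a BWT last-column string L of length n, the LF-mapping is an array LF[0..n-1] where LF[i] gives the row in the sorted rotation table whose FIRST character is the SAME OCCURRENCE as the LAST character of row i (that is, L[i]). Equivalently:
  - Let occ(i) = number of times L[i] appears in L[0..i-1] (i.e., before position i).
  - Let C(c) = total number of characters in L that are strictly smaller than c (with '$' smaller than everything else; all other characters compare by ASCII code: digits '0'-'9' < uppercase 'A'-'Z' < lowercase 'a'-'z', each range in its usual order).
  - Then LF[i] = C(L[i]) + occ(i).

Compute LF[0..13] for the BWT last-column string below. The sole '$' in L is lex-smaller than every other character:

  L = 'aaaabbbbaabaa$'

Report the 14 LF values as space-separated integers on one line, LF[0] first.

Char counts: '$':1, 'a':8, 'b':5
C (first-col start): C('$')=0, C('a')=1, C('b')=9
L[0]='a': occ=0, LF[0]=C('a')+0=1+0=1
L[1]='a': occ=1, LF[1]=C('a')+1=1+1=2
L[2]='a': occ=2, LF[2]=C('a')+2=1+2=3
L[3]='a': occ=3, LF[3]=C('a')+3=1+3=4
L[4]='b': occ=0, LF[4]=C('b')+0=9+0=9
L[5]='b': occ=1, LF[5]=C('b')+1=9+1=10
L[6]='b': occ=2, LF[6]=C('b')+2=9+2=11
L[7]='b': occ=3, LF[7]=C('b')+3=9+3=12
L[8]='a': occ=4, LF[8]=C('a')+4=1+4=5
L[9]='a': occ=5, LF[9]=C('a')+5=1+5=6
L[10]='b': occ=4, LF[10]=C('b')+4=9+4=13
L[11]='a': occ=6, LF[11]=C('a')+6=1+6=7
L[12]='a': occ=7, LF[12]=C('a')+7=1+7=8
L[13]='$': occ=0, LF[13]=C('$')+0=0+0=0

Answer: 1 2 3 4 9 10 11 12 5 6 13 7 8 0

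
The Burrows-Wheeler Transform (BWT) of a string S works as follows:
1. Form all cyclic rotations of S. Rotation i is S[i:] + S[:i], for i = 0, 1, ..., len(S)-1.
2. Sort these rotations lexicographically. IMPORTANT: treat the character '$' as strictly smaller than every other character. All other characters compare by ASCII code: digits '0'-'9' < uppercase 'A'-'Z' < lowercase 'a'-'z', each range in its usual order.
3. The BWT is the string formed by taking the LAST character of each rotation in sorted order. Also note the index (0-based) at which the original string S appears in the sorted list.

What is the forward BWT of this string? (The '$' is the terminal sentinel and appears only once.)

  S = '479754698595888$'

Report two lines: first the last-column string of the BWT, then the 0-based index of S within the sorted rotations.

All 16 rotations (rotation i = S[i:]+S[:i]):
  rot[0] = 479754698595888$
  rot[1] = 79754698595888$4
  rot[2] = 9754698595888$47
  rot[3] = 754698595888$479
  rot[4] = 54698595888$4797
  rot[5] = 4698595888$47975
  rot[6] = 698595888$479754
  rot[7] = 98595888$4797546
  rot[8] = 8595888$47975469
  rot[9] = 595888$479754698
  rot[10] = 95888$4797546985
  rot[11] = 5888$47975469859
  rot[12] = 888$479754698595
  rot[13] = 88$4797546985958
  rot[14] = 8$47975469859588
  rot[15] = $479754698595888
Sorted (with $ < everything):
  sorted[0] = $479754698595888  (last char: '8')
  sorted[1] = 4698595888$47975  (last char: '5')
  sorted[2] = 479754698595888$  (last char: '$')
  sorted[3] = 54698595888$4797  (last char: '7')
  sorted[4] = 5888$47975469859  (last char: '9')
  sorted[5] = 595888$479754698  (last char: '8')
  sorted[6] = 698595888$479754  (last char: '4')
  sorted[7] = 754698595888$479  (last char: '9')
  sorted[8] = 79754698595888$4  (last char: '4')
  sorted[9] = 8$47975469859588  (last char: '8')
  sorted[10] = 8595888$47975469  (last char: '9')
  sorted[11] = 88$4797546985958  (last char: '8')
  sorted[12] = 888$479754698595  (last char: '5')
  sorted[13] = 95888$4797546985  (last char: '5')
  sorted[14] = 9754698595888$47  (last char: '7')
  sorted[15] = 98595888$4797546  (last char: '6')
Last column: 85$7984948985576
Original string S is at sorted index 2

Answer: 85$7984948985576
2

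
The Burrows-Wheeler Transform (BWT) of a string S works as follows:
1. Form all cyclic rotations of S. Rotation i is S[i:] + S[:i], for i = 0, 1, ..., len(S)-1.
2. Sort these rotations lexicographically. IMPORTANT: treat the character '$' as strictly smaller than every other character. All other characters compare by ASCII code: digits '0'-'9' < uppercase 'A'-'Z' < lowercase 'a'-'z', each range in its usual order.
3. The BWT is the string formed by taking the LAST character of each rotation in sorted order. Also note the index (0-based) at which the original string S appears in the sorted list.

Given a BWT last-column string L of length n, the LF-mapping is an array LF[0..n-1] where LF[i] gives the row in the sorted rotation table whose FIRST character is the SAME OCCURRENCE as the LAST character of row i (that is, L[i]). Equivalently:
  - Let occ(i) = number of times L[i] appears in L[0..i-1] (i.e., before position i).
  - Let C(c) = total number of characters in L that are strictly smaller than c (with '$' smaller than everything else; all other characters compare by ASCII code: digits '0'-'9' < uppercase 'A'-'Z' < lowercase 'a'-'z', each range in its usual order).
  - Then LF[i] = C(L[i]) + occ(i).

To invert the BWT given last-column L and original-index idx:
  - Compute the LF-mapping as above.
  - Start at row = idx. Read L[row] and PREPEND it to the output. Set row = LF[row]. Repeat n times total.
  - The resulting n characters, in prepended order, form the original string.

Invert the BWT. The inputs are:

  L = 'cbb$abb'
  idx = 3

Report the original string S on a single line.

LF mapping: 6 2 3 0 1 4 5
Walk LF starting at row 3, prepending L[row]:
  step 1: row=3, L[3]='$', prepend. Next row=LF[3]=0
  step 2: row=0, L[0]='c', prepend. Next row=LF[0]=6
  step 3: row=6, L[6]='b', prepend. Next row=LF[6]=5
  step 4: row=5, L[5]='b', prepend. Next row=LF[5]=4
  step 5: row=4, L[4]='a', prepend. Next row=LF[4]=1
  step 6: row=1, L[1]='b', prepend. Next row=LF[1]=2
  step 7: row=2, L[2]='b', prepend. Next row=LF[2]=3
Reversed output: bbabbc$

Answer: bbabbc$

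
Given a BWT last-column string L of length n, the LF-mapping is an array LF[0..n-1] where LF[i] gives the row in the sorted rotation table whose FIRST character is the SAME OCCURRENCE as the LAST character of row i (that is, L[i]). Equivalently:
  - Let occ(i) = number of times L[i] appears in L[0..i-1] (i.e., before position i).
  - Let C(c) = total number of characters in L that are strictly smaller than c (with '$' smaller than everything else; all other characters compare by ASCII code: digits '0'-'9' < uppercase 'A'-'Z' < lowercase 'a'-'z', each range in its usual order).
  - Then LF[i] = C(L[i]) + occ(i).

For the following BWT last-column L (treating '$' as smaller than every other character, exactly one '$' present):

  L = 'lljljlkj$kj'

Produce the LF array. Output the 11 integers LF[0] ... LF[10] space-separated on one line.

Char counts: '$':1, 'j':4, 'k':2, 'l':4
C (first-col start): C('$')=0, C('j')=1, C('k')=5, C('l')=7
L[0]='l': occ=0, LF[0]=C('l')+0=7+0=7
L[1]='l': occ=1, LF[1]=C('l')+1=7+1=8
L[2]='j': occ=0, LF[2]=C('j')+0=1+0=1
L[3]='l': occ=2, LF[3]=C('l')+2=7+2=9
L[4]='j': occ=1, LF[4]=C('j')+1=1+1=2
L[5]='l': occ=3, LF[5]=C('l')+3=7+3=10
L[6]='k': occ=0, LF[6]=C('k')+0=5+0=5
L[7]='j': occ=2, LF[7]=C('j')+2=1+2=3
L[8]='$': occ=0, LF[8]=C('$')+0=0+0=0
L[9]='k': occ=1, LF[9]=C('k')+1=5+1=6
L[10]='j': occ=3, LF[10]=C('j')+3=1+3=4

Answer: 7 8 1 9 2 10 5 3 0 6 4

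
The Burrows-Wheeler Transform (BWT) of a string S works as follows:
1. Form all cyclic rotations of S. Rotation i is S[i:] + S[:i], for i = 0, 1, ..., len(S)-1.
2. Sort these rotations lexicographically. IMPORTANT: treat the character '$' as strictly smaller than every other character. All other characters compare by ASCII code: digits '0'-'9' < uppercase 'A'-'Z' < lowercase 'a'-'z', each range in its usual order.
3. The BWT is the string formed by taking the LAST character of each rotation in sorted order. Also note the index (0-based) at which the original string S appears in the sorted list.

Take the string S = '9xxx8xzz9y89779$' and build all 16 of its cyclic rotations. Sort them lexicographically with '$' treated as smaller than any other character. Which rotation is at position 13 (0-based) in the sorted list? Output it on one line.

All 16 rotations (rotation i = S[i:]+S[:i]):
  rot[0] = 9xxx8xzz9y89779$
  rot[1] = xxx8xzz9y89779$9
  rot[2] = xx8xzz9y89779$9x
  rot[3] = x8xzz9y89779$9xx
  rot[4] = 8xzz9y89779$9xxx
  rot[5] = xzz9y89779$9xxx8
  rot[6] = zz9y89779$9xxx8x
  rot[7] = z9y89779$9xxx8xz
  rot[8] = 9y89779$9xxx8xzz
  rot[9] = y89779$9xxx8xzz9
  rot[10] = 89779$9xxx8xzz9y
  rot[11] = 9779$9xxx8xzz9y8
  rot[12] = 779$9xxx8xzz9y89
  rot[13] = 79$9xxx8xzz9y897
  rot[14] = 9$9xxx8xzz9y8977
  rot[15] = $9xxx8xzz9y89779
Sorted (with $ < everything):
  sorted[0] = $9xxx8xzz9y89779
  sorted[1] = 779$9xxx8xzz9y89
  sorted[2] = 79$9xxx8xzz9y897
  sorted[3] = 89779$9xxx8xzz9y
  sorted[4] = 8xzz9y89779$9xxx
  sorted[5] = 9$9xxx8xzz9y8977
  sorted[6] = 9779$9xxx8xzz9y8
  sorted[7] = 9xxx8xzz9y89779$
  sorted[8] = 9y89779$9xxx8xzz
  sorted[9] = x8xzz9y89779$9xx
  sorted[10] = xx8xzz9y89779$9x
  sorted[11] = xxx8xzz9y89779$9
  sorted[12] = xzz9y89779$9xxx8
  sorted[13] = y89779$9xxx8xzz9
  sorted[14] = z9y89779$9xxx8xz
  sorted[15] = zz9y89779$9xxx8x
sorted[13] = y89779$9xxx8xzz9

Answer: y89779$9xxx8xzz9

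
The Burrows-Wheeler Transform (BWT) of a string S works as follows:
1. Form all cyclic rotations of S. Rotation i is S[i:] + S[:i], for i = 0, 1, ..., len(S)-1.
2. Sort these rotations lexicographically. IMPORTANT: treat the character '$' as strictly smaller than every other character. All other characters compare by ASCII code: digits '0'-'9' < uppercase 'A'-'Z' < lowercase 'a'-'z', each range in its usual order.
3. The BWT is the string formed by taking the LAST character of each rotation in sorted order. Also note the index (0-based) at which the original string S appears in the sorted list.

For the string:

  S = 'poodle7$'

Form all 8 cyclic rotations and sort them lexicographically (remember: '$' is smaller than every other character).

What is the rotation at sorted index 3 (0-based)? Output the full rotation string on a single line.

All 8 rotations (rotation i = S[i:]+S[:i]):
  rot[0] = poodle7$
  rot[1] = oodle7$p
  rot[2] = odle7$po
  rot[3] = dle7$poo
  rot[4] = le7$pood
  rot[5] = e7$poodl
  rot[6] = 7$poodle
  rot[7] = $poodle7
Sorted (with $ < everything):
  sorted[0] = $poodle7
  sorted[1] = 7$poodle
  sorted[2] = dle7$poo
  sorted[3] = e7$poodl
  sorted[4] = le7$pood
  sorted[5] = odle7$po
  sorted[6] = oodle7$p
  sorted[7] = poodle7$
sorted[3] = e7$poodl

Answer: e7$poodl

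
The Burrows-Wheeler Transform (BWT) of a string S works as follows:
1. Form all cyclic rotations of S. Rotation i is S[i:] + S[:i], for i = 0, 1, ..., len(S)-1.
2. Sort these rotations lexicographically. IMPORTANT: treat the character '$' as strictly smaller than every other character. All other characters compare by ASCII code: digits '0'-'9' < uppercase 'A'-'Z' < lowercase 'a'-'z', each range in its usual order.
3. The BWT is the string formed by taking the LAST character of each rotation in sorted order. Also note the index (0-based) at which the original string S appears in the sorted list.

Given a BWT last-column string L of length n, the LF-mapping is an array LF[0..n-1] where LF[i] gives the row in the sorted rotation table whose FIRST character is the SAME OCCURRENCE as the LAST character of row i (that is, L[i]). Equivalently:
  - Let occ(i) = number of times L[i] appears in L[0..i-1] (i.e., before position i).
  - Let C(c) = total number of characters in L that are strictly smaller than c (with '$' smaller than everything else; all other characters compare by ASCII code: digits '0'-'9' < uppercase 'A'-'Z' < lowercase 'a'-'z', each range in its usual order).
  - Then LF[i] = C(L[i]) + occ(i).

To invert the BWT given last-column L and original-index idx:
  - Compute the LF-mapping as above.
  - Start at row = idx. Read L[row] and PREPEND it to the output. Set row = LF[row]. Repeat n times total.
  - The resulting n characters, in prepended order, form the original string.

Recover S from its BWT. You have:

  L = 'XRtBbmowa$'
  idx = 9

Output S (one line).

Answer: wombatRBX$

Derivation:
LF mapping: 3 2 8 1 5 6 7 9 4 0
Walk LF starting at row 9, prepending L[row]:
  step 1: row=9, L[9]='$', prepend. Next row=LF[9]=0
  step 2: row=0, L[0]='X', prepend. Next row=LF[0]=3
  step 3: row=3, L[3]='B', prepend. Next row=LF[3]=1
  step 4: row=1, L[1]='R', prepend. Next row=LF[1]=2
  step 5: row=2, L[2]='t', prepend. Next row=LF[2]=8
  step 6: row=8, L[8]='a', prepend. Next row=LF[8]=4
  step 7: row=4, L[4]='b', prepend. Next row=LF[4]=5
  step 8: row=5, L[5]='m', prepend. Next row=LF[5]=6
  step 9: row=6, L[6]='o', prepend. Next row=LF[6]=7
  step 10: row=7, L[7]='w', prepend. Next row=LF[7]=9
Reversed output: wombatRBX$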